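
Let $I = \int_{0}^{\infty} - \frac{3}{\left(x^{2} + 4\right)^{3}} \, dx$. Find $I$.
$- \frac{9 \pi}{512}$

Recall the elementary integral
$$J(a) = \int_{0}^{\infty} - \frac{3}{a^{2} + x^{2}} \, dx = - \frac{3 \pi}{2 a}.$$

Differentiating under the integral sign with respect to $a$,
$$\frac{dJ}{da} = \int_{0}^{\infty} \frac{6 a}{\left(a^{2} + x^{2}\right)^{2}} \, dx = \frac{3 \pi}{2 a^{2}},$$
so $\int_{0}^{\infty} - \frac{3}{\left(a^{2} + x^{2}\right)^{2}} \, dx = - \frac{3 \pi}{4 a^{3}}$.

Repeating — each differentiation of $1/(x^2+a^2)^j$ produces $-2ja/(x^2+a^2)^{j+1}$ — and dividing through by $-2ja$ at each step yields, after $2$ differentiations in total,
$$\int_{0}^{\infty} - \frac{3}{\left(a^{2} + x^{2}\right)^{3}} \, dx = - \frac{9 \pi}{16 a^{5}}.$$

Setting $a = 2$:
$$I = - \frac{9 \pi}{512}.$$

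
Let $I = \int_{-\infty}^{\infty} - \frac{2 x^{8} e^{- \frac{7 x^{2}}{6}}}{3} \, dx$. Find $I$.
$- \frac{810 \sqrt{42} \sqrt{\pi}}{2401}$

Consider the simpler parametrised integral
$$J(a) = \int_{-\infty}^{\infty} - \frac{2 e^{- a x^{2}}}{3} \, dx = - \frac{2 \sqrt{\pi}}{3 \sqrt{a}}.$$

Differentiating under the integral sign brings down a factor of $(-x^2)$:
$$\frac{dJ}{da} = \int_{-\infty}^{\infty} \frac{2 x^{2} e^{- a x^{2}}}{3} \, dx = \frac{\sqrt{\pi}}{3 a^{\frac{3}{2}}}.$$

Repeating $4$ times in total — each differentiation brings down another $(-x^2)$ — gives
$$\frac{d^{4}J}{da^{4}} = \int_{-\infty}^{\infty} - \frac{2 x^{8} e^{- a x^{2}}}{3} \, dx = - \frac{35 \sqrt{\pi}}{8 a^{\frac{9}{2}}},$$
and the integrand here is exactly the target integrand, so $I = - \frac{35 \sqrt{\pi}}{8 a^{\frac{9}{2}}}$.

Setting $a = \frac{7}{6}$:
$$I = - \frac{810 \sqrt{42} \sqrt{\pi}}{2401}.$$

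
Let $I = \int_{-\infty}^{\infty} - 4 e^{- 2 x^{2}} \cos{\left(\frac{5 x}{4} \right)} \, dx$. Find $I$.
$- \frac{2 \sqrt{2} \sqrt{\pi}}{e^{\frac{25}{128}}}$

Let $b$ denote the cosine frequency and define $I(b) = \int_{-\infty}^{\infty} - 4 e^{- 2 x^{2}} \cos{\left(b x \right)} \, dx$.

Differentiating under the integral sign,
$$I'(b) = \int_{-\infty}^{\infty} 4 x e^{- 2 x^{2}} \sin{\left(b x \right)} \, dx.$$

Integrate $\int_{-\infty}^{\infty} x \sin(b x)\, e^{- 2 x^{2}}\, dx$ by parts with $u = \sin(b x)$ and $dv = x\, e^{- 2 x^{2}}\, dx$, giving $v = - \frac{e^{- 2 x^{2}}}{4}$. The boundary term vanishes and
$$\int_{-\infty}^{\infty} x \sin(b x)\, e^{- 2 x^{2}}\, dx = \frac{b}{4} \int_{-\infty}^{\infty} \cos(b x)\, e^{- 2 x^{2}}\, dx,$$
so $I'(b) = - \frac{b}{4}\, I(b)$.

This is a separable first-order ODE; solving with the initial condition $I(0) = \int_{-\infty}^{\infty} - 4 e^{- 2 x^{2}}\,dx = - 2 \sqrt{2} \sqrt{\pi}$ gives
$$I(b) = - 2 \sqrt{2} \sqrt{\pi} e^{- \frac{b^{2}}{8}}.$$

Setting $b = \frac{5}{4}$:
$$I = - \frac{2 \sqrt{2} \sqrt{\pi}}{e^{\frac{25}{128}}}.$$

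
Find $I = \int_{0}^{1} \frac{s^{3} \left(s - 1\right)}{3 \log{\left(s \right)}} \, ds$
$\log{\left(\frac{\sqrt[3]{10}}{2} \right)}$

Introduce a parameter $a$ in the exponent: let $I(a) = \int_{0}^{1} \frac{s^{4} - s^{a}}{3 \log{\left(s \right)}} \, ds$.

Since $\dfrac{\partial}{\partial a}\,s^{a} = s^{a} \ln s$, the $\ln s$ in the denominator cancels and
$$\frac{dI}{da} = \int_{0}^{1} - \frac{1}{3} s^{a} \, ds = - \frac{1}{3} \left[\frac{s^{a+1}}{a+1}\right]_0^1 = - \frac{1}{3 a + 3}.$$

Integrating with respect to $a$ gives $I(a) = - \frac{\log{\left(a + 1 \right)}}{3} + \frac{\log{\left(5 \right)}}{3} + C$.

At $a = 4$ the integrand is identically $0$, so $I(4) = 0$. The closed form gives $0$, hence $C = 0$.

Setting $a = 3$:
$$I = \log{\left(\frac{\sqrt[3]{10}}{2} \right)}.$$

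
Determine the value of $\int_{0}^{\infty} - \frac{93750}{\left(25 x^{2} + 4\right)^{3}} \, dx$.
$- \frac{28125 \pi}{256}$

Start from the standard arctangent integral
$$J(a) = \int_{0}^{\infty} - \frac{6}{a^{2} + x^{2}} \, dx = - \frac{3 \pi}{a}.$$

Differentiating under the integral sign with respect to $a$,
$$\frac{dJ}{da} = \int_{0}^{\infty} \frac{12 a}{\left(a^{2} + x^{2}\right)^{2}} \, dx = \frac{3 \pi}{a^{2}},$$
so $\int_{0}^{\infty} - \frac{6}{\left(a^{2} + x^{2}\right)^{2}} \, dx = - \frac{3 \pi}{2 a^{3}}$.

Repeating — each differentiation of $1/(x^2+a^2)^j$ produces $-2ja/(x^2+a^2)^{j+1}$ — and dividing through by $-2ja$ at each step yields, after $2$ differentiations in total,
$$\int_{0}^{\infty} - \frac{6}{\left(a^{2} + x^{2}\right)^{3}} \, dx = - \frac{9 \pi}{8 a^{5}}.$$

Setting $a = \frac{2}{5}$:
$$I = - \frac{28125 \pi}{256}.$$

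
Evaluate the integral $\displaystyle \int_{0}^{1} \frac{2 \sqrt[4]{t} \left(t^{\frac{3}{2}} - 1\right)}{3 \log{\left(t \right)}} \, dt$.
$- \frac{2 \log{\left(5 \right)}}{3} + \frac{2 \log{\left(11 \right)}}{3}$

Replace the exponent $\frac{1}{4}$ by a parameter $a$: let $I(a) = \int_{0}^{1} \frac{2 \left(t^{\frac{7}{4}} - t^{a}\right)}{3 \log{\left(t \right)}} \, dt$.

Since $\dfrac{\partial}{\partial a}\,t^{a} = t^{a} \ln t$, the $\ln t$ in the denominator cancels and
$$\frac{dI}{da} = \int_{0}^{1} - \frac{2}{3} t^{a} \, dt = - \frac{2}{3} \left[\frac{t^{a+1}}{a+1}\right]_0^1 = - \frac{2}{3 a + 3}.$$

Integrating with respect to $a$ gives $I(a) = - \log{\left(\frac{2 \sqrt[3]{22} \left(a + 1\right)^{\frac{2}{3}}}{11} \right)} + C$.

At $a = \frac{7}{4}$ the integrand is identically $0$, so $I(\frac{7}{4}) = 0$. The closed form gives $0$, hence $C = 0$.

Setting $a = \frac{1}{4}$:
$$I = - \frac{2 \log{\left(5 \right)}}{3} + \frac{2 \log{\left(11 \right)}}{3}.$$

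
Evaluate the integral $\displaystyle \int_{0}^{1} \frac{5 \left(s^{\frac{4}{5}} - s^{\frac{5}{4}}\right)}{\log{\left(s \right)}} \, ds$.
$\log{\left(\frac{1024}{3125} \right)}$

Consider the one-parameter family: let $I(a) = \int_{0}^{1} \frac{5 \left(- s^{\frac{5}{4}} + s^{a}\right)}{\log{\left(s \right)}} \, ds$.

Since $\dfrac{\partial}{\partial a}\,s^{a} = s^{a} \ln s$, the $\ln s$ in the denominator cancels and
$$\frac{dI}{da} = \int_{0}^{1} 5 s^{a} \, ds = 5 \left[\frac{s^{a+1}}{a+1}\right]_0^1 = \frac{5}{a + 1}.$$

Integrating with respect to $a$ gives $I(a) = \log{\left(\frac{1024 \left(a + 1\right)^{5}}{59049} \right)} + C$.

At $a = \frac{5}{4}$ the integrand is identically $0$, so $I(\frac{5}{4}) = 0$. The closed form gives $0$, hence $C = 0$.

Setting $a = \frac{4}{5}$:
$$I = \log{\left(\frac{1024}{3125} \right)}.$$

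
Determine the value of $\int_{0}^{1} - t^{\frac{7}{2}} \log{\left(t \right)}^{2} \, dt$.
$- \frac{16}{729}$

Consider the simpler parametrised integral
$$J(a) = \int_{0}^{1} - t^{a} \, dt = - \frac{1}{a + 1}.$$

Differentiating under the integral sign brings down a factor of $\ln t$:
$$\frac{dJ}{da} = \int_{0}^{1} - t^{a} \log{\left(t \right)} \, dt = \frac{1}{\left(a + 1\right)^{2}}.$$

Repeating twice in total — each differentiation brings down another $\ln t$ — gives
$$\frac{d^{2}J}{da^{2}} = \int_{0}^{1} - t^{a} \log{\left(t \right)}^{2} \, dt = - \frac{2}{\left(a + 1\right)^{3}},$$
and the integrand here is exactly the target integrand, so $I = - \frac{2}{\left(a + 1\right)^{3}}$.

Setting $a = \frac{7}{2}$:
$$I = - \frac{16}{729}.$$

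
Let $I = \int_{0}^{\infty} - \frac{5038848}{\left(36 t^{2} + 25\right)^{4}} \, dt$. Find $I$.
$- \frac{26244 \pi}{15625}$

Begin with the known result
$$J(a) = \int_{0}^{\infty} - \frac{3}{a^{2} + t^{2}} \, dt = - \frac{3 \pi}{2 a}.$$

Differentiating under the integral sign with respect to $a$,
$$\frac{dJ}{da} = \int_{0}^{\infty} \frac{6 a}{\left(a^{2} + t^{2}\right)^{2}} \, dt = \frac{3 \pi}{2 a^{2}},$$
so $\int_{0}^{\infty} - \frac{3}{\left(a^{2} + t^{2}\right)^{2}} \, dt = - \frac{3 \pi}{4 a^{3}}$.

Repeating — each differentiation of $1/(t^2+a^2)^j$ produces $-2ja/(t^2+a^2)^{j+1}$ — and dividing through by $-2ja$ at each step yields, after $3$ differentiations in total,
$$\int_{0}^{\infty} - \frac{3}{\left(a^{2} + t^{2}\right)^{4}} \, dt = - \frac{15 \pi}{32 a^{7}}.$$

Setting $a = \frac{5}{6}$:
$$I = - \frac{26244 \pi}{15625}.$$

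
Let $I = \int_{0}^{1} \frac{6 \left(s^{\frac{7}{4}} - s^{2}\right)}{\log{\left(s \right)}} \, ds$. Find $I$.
$\log{\left(\frac{1771561}{2985984} \right)}$

Introduce a parameter $a$ in the exponent: let $I(a) = \int_{0}^{1} \frac{6 \left(- s^{2} + s^{a}\right)}{\log{\left(s \right)}} \, ds$.

Since $\dfrac{\partial}{\partial a}\,s^{a} = s^{a} \ln s$, the $\ln s$ in the denominator cancels and
$$\frac{dI}{da} = \int_{0}^{1} 6 s^{a} \, ds = 6 \left[\frac{s^{a+1}}{a+1}\right]_0^1 = \frac{6}{a + 1}.$$

Integrating with respect to $a$ gives $I(a) = \log{\left(\frac{\left(a + 1\right)^{6}}{729} \right)} + C$.

At $a = 2$ the integrand is identically $0$, so $I(2) = 0$. The closed form gives $0$, hence $C = 0$.

Setting $a = \frac{7}{4}$:
$$I = \log{\left(\frac{1771561}{2985984} \right)}.$$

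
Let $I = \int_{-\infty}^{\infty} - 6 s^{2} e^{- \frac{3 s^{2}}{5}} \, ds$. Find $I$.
$- \frac{5 \sqrt{15} \sqrt{\pi}}{3}$

Begin with the known integral
$$J(a) = \int_{-\infty}^{\infty} - 6 e^{- a s^{2}} \, ds = - \frac{6 \sqrt{\pi}}{\sqrt{a}}.$$

Differentiating under the integral sign brings down a factor of $(-s^2)$:
$$\frac{dJ}{da} = \int_{-\infty}^{\infty} 6 s^{2} e^{- a s^{2}} \, ds = \frac{3 \sqrt{\pi}}{a^{\frac{3}{2}}}.$$

The integral on the left is $-I$, so $I = - \frac{3 \sqrt{\pi}}{a^{\frac{3}{2}}}$.

Setting $a = \frac{3}{5}$:
$$I = - \frac{5 \sqrt{15} \sqrt{\pi}}{3}.$$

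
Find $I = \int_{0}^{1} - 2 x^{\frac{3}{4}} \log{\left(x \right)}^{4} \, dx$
$- \frac{49152}{16807}$

Begin with the known integral
$$J(a) = \int_{0}^{1} - 2 x^{a} \, dx = - \frac{2}{a + 1}.$$

Differentiating under the integral sign brings down a factor of $\ln x$:
$$\frac{dJ}{da} = \int_{0}^{1} - 2 x^{a} \log{\left(x \right)} \, dx = \frac{2}{\left(a + 1\right)^{2}}.$$

Repeating $4$ times in total — each differentiation brings down another $\ln x$ — gives
$$\frac{d^{4}J}{da^{4}} = \int_{0}^{1} - 2 x^{a} \log{\left(x \right)}^{4} \, dx = - \frac{48}{\left(a + 1\right)^{5}},$$
and the integrand here is exactly the target integrand, so $I = - \frac{48}{\left(a + 1\right)^{5}}$.

Setting $a = \frac{3}{4}$:
$$I = - \frac{49152}{16807}.$$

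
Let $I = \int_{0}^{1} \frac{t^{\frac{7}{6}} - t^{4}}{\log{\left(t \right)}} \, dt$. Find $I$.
$- \log{\left(30 \right)} + \log{\left(13 \right)}$

Consider the one-parameter family: let $I(a) = \int_{0}^{1} \frac{t^{\frac{7}{6}} - t^{a}}{\log{\left(t \right)}} \, dt$.

Since $\dfrac{\partial}{\partial a}\,t^{a} = t^{a} \ln t$, the $\ln t$ in the denominator cancels and
$$\frac{dI}{da} = \int_{0}^{1} -1 t^{a} \, dt = -1 \left[\frac{t^{a+1}}{a+1}\right]_0^1 = - \frac{1}{a + 1}.$$

Integrating with respect to $a$ gives $I(a) = - \log{\left(\frac{6 a}{13} + \frac{6}{13} \right)} + C$.

At $a = \frac{7}{6}$ the integrand is identically $0$, so $I(\frac{7}{6}) = 0$. The closed form gives $0$, hence $C = 0$.

Setting $a = 4$:
$$I = - \log{\left(30 \right)} + \log{\left(13 \right)}.$$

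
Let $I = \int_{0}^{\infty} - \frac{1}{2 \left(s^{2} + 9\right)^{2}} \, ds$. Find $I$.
$- \frac{\pi}{216}$

Recall the elementary integral
$$J(a) = \int_{0}^{\infty} - \frac{1}{2 \left(a^{2} + s^{2}\right)} \, ds = - \frac{\pi}{4 a}.$$

Differentiating under the integral sign with respect to $a$,
$$\frac{dJ}{da} = \int_{0}^{\infty} \frac{a}{\left(a^{2} + s^{2}\right)^{2}} \, ds = \frac{\pi}{4 a^{2}},$$
so $\int_{0}^{\infty} - \frac{1}{2 \left(a^{2} + s^{2}\right)^{2}} \, ds = - \frac{\pi}{8 a^{3}}$.

Setting $a = 3$:
$$I = - \frac{\pi}{216}.$$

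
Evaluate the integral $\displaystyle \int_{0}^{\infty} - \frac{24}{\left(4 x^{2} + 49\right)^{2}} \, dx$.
$- \frac{3 \pi}{343}$

Recall the elementary integral
$$J(a) = \int_{0}^{\infty} - \frac{3}{2 \left(a^{2} + x^{2}\right)} \, dx = - \frac{3 \pi}{4 a}.$$

Differentiating under the integral sign with respect to $a$,
$$\frac{dJ}{da} = \int_{0}^{\infty} \frac{3 a}{\left(a^{2} + x^{2}\right)^{2}} \, dx = \frac{3 \pi}{4 a^{2}},$$
so $\int_{0}^{\infty} - \frac{3}{2 \left(a^{2} + x^{2}\right)^{2}} \, dx = - \frac{3 \pi}{8 a^{3}}$.

Setting $a = \frac{7}{2}$:
$$I = - \frac{3 \pi}{343}.$$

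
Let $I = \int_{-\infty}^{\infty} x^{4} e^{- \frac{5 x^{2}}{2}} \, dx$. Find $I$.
$\frac{3 \sqrt{10} \sqrt{\pi}}{125}$

Consider the simpler parametrised integral
$$J(a) = \int_{-\infty}^{\infty} e^{- a x^{2}} \, dx = \frac{\sqrt{\pi}}{\sqrt{a}}.$$

Differentiating under the integral sign brings down a factor of $(-x^2)$:
$$\frac{dJ}{da} = \int_{-\infty}^{\infty} - x^{2} e^{- a x^{2}} \, dx = - \frac{\sqrt{\pi}}{2 a^{\frac{3}{2}}}.$$

Repeating twice in total — each differentiation brings down another $(-x^2)$ — gives
$$\frac{d^{2}J}{da^{2}} = \int_{-\infty}^{\infty} x^{4} e^{- a x^{2}} \, dx = \frac{3 \sqrt{\pi}}{4 a^{\frac{5}{2}}},$$
and the integrand here is exactly the target integrand, so $I = \frac{3 \sqrt{\pi}}{4 a^{\frac{5}{2}}}$.

Setting $a = \frac{5}{2}$:
$$I = \frac{3 \sqrt{10} \sqrt{\pi}}{125}.$$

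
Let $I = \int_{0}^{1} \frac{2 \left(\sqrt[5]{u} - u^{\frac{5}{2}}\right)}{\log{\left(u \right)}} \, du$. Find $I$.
$- \log{\left(\frac{1225}{144} \right)}$

Consider the one-parameter family: let $I(a) = \int_{0}^{1} \frac{2 \left(\sqrt[5]{u} - u^{a}\right)}{\log{\left(u \right)}} \, du$.

Since $\dfrac{\partial}{\partial a}\,u^{a} = u^{a} \ln u$, the $\ln u$ in the denominator cancels and
$$\frac{dI}{da} = \int_{0}^{1} -2 u^{a} \, du = -2 \left[\frac{u^{a+1}}{a+1}\right]_0^1 = - \frac{2}{a + 1}.$$

Integrating with respect to $a$ gives $I(a) = - \log{\left(\frac{25 \left(a + 1\right)^{2}}{36} \right)} + C$.

At $a = \frac{1}{5}$ the integrand is identically $0$, so $I(\frac{1}{5}) = 0$. The closed form gives $0$, hence $C = 0$.

Setting $a = \frac{5}{2}$:
$$I = - \log{\left(\frac{1225}{144} \right)}.$$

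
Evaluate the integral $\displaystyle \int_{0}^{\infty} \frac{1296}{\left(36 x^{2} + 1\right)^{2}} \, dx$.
$54 \pi$

Recall the elementary integral
$$J(a) = \int_{0}^{\infty} \frac{1}{a^{2} + x^{2}} \, dx = \frac{\pi}{2 a}.$$

Differentiating under the integral sign with respect to $a$,
$$\frac{dJ}{da} = \int_{0}^{\infty} - \frac{2 a}{\left(a^{2} + x^{2}\right)^{2}} \, dx = - \frac{\pi}{2 a^{2}},$$
so $\int_{0}^{\infty} \frac{1}{\left(a^{2} + x^{2}\right)^{2}} \, dx = \frac{\pi}{4 a^{3}}$.

Setting $a = \frac{1}{6}$:
$$I = 54 \pi.$$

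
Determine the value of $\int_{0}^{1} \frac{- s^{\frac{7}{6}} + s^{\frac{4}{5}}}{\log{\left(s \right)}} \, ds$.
$\log{\left(\frac{54}{65} \right)}$

Replace the exponent $\frac{4}{5}$ by a parameter $a$: let $I(a) = \int_{0}^{1} \frac{- s^{\frac{7}{6}} + s^{a}}{\log{\left(s \right)}} \, ds$.

Since $\dfrac{\partial}{\partial a}\,s^{a} = s^{a} \ln s$, the $\ln s$ in the denominator cancels and
$$\frac{dI}{da} = \int_{0}^{1} s^{a} \, ds = \left[\frac{s^{a+1}}{a+1}\right]_0^1 = \frac{1}{a + 1}.$$

Integrating with respect to $a$ gives $I(a) = \log{\left(\frac{6 a}{13} + \frac{6}{13} \right)} + C$.

At $a = \frac{7}{6}$ the integrand is identically $0$, so $I(\frac{7}{6}) = 0$. The closed form gives $0$, hence $C = 0$.

Setting $a = \frac{4}{5}$:
$$I = \log{\left(\frac{54}{65} \right)}.$$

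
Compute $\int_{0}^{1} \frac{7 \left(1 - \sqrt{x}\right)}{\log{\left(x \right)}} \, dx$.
$- \log{\left(\frac{2187}{128} \right)}$

Consider the one-parameter family: let $I(a) = \int_{0}^{1} \frac{7 \left(1 - x^{a}\right)}{\log{\left(x \right)}} \, dx$.

Since $\dfrac{\partial}{\partial a}\,x^{a} = x^{a} \ln x$, the $\ln x$ in the denominator cancels and
$$\frac{dI}{da} = \int_{0}^{1} -7 x^{a} \, dx = -7 \left[\frac{x^{a+1}}{a+1}\right]_0^1 = - \frac{7}{a + 1}.$$

Integrating with respect to $a$ gives $I(a) = - 7 \log{\left(a + 1 \right)} + C$.

At $a = 0$ the integrand is identically $0$, so $I(0) = 0$. The closed form gives $0$, hence $C = 0$.

Setting $a = \frac{1}{2}$:
$$I = - \log{\left(\frac{2187}{128} \right)}.$$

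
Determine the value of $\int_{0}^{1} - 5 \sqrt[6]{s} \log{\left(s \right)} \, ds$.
$\frac{180}{49}$

Consider the simpler parametrised integral
$$J(a) = \int_{0}^{1} - 5 s^{a} \, ds = - \frac{5}{a + 1}.$$

Differentiating under the integral sign brings down a factor of $\ln s$:
$$\frac{dJ}{da} = \int_{0}^{1} - 5 s^{a} \log{\left(s \right)} \, ds = \frac{5}{\left(a + 1\right)^{2}}.$$

The integral on the left is $I$, so $I = \frac{5}{\left(a + 1\right)^{2}}$.

Setting $a = \frac{1}{6}$:
$$I = \frac{180}{49}.$$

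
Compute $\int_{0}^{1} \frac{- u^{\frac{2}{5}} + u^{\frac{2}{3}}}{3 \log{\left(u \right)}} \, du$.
$\log{\left(\frac{105^{\frac{2}{3}}}{21} \right)}$

Consider the one-parameter family: let $I(a) = \int_{0}^{1} \frac{u^{\frac{2}{3}} - u^{a}}{3 \log{\left(u \right)}} \, du$.

Since $\dfrac{\partial}{\partial a}\,u^{a} = u^{a} \ln u$, the $\ln u$ in the denominator cancels and
$$\frac{dI}{da} = \int_{0}^{1} - \frac{1}{3} u^{a} \, du = - \frac{1}{3} \left[\frac{u^{a+1}}{a+1}\right]_0^1 = - \frac{1}{3 a + 3}.$$

Integrating with respect to $a$ gives $I(a) = - \frac{\log{\left(a + 1 \right)}}{3} - \frac{\log{\left(3 \right)}}{3} + \frac{\log{\left(5 \right)}}{3} + C$.

At $a = \frac{2}{3}$ the integrand is identically $0$, so $I(\frac{2}{3}) = 0$. The closed form gives $0$, hence $C = 0$.

Setting $a = \frac{2}{5}$:
$$I = \log{\left(\frac{105^{\frac{2}{3}}}{21} \right)}.$$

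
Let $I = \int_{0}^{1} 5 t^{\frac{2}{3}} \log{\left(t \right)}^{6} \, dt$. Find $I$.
$\frac{314928}{3125}$

Consider the simpler parametrised integral
$$J(a) = \int_{0}^{1} 5 t^{a} \, dt = \frac{5}{a + 1}.$$

Differentiating under the integral sign brings down a factor of $\ln t$:
$$\frac{dJ}{da} = \int_{0}^{1} 5 t^{a} \log{\left(t \right)} \, dt = - \frac{5}{\left(a + 1\right)^{2}}.$$

Repeating $6$ times in total — each differentiation brings down another $\ln t$ — gives
$$\frac{d^{6}J}{da^{6}} = \int_{0}^{1} 5 t^{a} \log{\left(t \right)}^{6} \, dt = \frac{3600}{\left(a + 1\right)^{7}},$$
and the integrand here is exactly the target integrand, so $I = \frac{3600}{\left(a + 1\right)^{7}}$.

Setting $a = \frac{2}{3}$:
$$I = \frac{314928}{3125}.$$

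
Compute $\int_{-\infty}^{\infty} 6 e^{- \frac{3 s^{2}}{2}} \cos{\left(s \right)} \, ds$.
$\frac{2 \sqrt{6} \sqrt{\pi}}{e^{\frac{1}{6}}}$

Define $I(b) = \int_{-\infty}^{\infty} 6 e^{- \frac{3 s^{2}}{2}} \cos{\left(b s \right)} \, ds$.

Differentiating under the integral sign,
$$I'(b) = \int_{-\infty}^{\infty} - 6 s e^{- \frac{3 s^{2}}{2}} \sin{\left(b s \right)} \, ds.$$

Integrate $\int_{-\infty}^{\infty} s \sin(b s)\, e^{- \frac{3 s^{2}}{2}}\, ds$ by parts with $u = \sin(b s)$ and $dv = s\, e^{- \frac{3 s^{2}}{2}}\, ds$, giving $v = - \frac{e^{- \frac{3 s^{2}}{2}}}{3}$. The boundary term vanishes and
$$\int_{-\infty}^{\infty} s \sin(b s)\, e^{- \frac{3 s^{2}}{2}}\, ds = \frac{b}{3} \int_{-\infty}^{\infty} \cos(b s)\, e^{- \frac{3 s^{2}}{2}}\, ds,$$
so $I'(b) = - \frac{b}{3}\, I(b)$.

This is a separable first-order ODE; solving with the initial condition $I(0) = \int_{-\infty}^{\infty} 6 e^{- \frac{3 s^{2}}{2}}\,ds = 2 \sqrt{6} \sqrt{\pi}$ gives
$$I(b) = 2 \sqrt{6} \sqrt{\pi} e^{- \frac{b^{2}}{6}}.$$

Setting $b = 1$:
$$I = \frac{2 \sqrt{6} \sqrt{\pi}}{e^{\frac{1}{6}}}.$$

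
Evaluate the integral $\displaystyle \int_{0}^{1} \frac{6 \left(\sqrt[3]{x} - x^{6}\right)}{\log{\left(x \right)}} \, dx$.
$\log{\left(\frac{4096}{85766121} \right)}$

Introduce a parameter $a$ in the exponent: let $I(a) = \int_{0}^{1} \frac{6 \left(- x^{6} + x^{a}\right)}{\log{\left(x \right)}} \, dx$.

Since $\dfrac{\partial}{\partial a}\,x^{a} = x^{a} \ln x$, the $\ln x$ in the denominator cancels and
$$\frac{dI}{da} = \int_{0}^{1} 6 x^{a} \, dx = 6 \left[\frac{x^{a+1}}{a+1}\right]_0^1 = \frac{6}{a + 1}.$$

Integrating with respect to $a$ gives $I(a) = \log{\left(\frac{\left(a + 1\right)^{6}}{117649} \right)} + C$.

At $a = 6$ the integrand is identically $0$, so $I(6) = 0$. The closed form gives $0$, hence $C = 0$.

Setting $a = \frac{1}{3}$:
$$I = \log{\left(\frac{4096}{85766121} \right)}.$$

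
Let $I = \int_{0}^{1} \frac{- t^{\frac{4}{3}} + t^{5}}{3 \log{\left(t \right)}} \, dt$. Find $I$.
$- \frac{\log{\left(7 \right)}}{3} + \frac{\log{\left(18 \right)}}{3}$

Consider the one-parameter family: let $I(a) = \int_{0}^{1} \frac{t^{5} - t^{a}}{3 \log{\left(t \right)}} \, dt$.

Since $\dfrac{\partial}{\partial a}\,t^{a} = t^{a} \ln t$, the $\ln t$ in the denominator cancels and
$$\frac{dI}{da} = \int_{0}^{1} - \frac{1}{3} t^{a} \, dt = - \frac{1}{3} \left[\frac{t^{a+1}}{a+1}\right]_0^1 = - \frac{1}{3 a + 3}.$$

Integrating with respect to $a$ gives $I(a) = - \frac{\log{\left(a + 1 \right)}}{3} + \frac{\log{\left(6 \right)}}{3} + C$.

At $a = 5$ the integrand is identically $0$, so $I(5) = 0$. The closed form gives $0$, hence $C = 0$.

Setting $a = \frac{4}{3}$:
$$I = - \frac{\log{\left(7 \right)}}{3} + \frac{\log{\left(18 \right)}}{3}.$$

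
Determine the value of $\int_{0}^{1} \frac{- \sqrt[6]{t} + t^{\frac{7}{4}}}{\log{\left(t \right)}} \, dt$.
$\log{\left(\frac{33}{14} \right)}$

Introduce a parameter $a$ in the exponent: let $I(a) = \int_{0}^{1} \frac{- \sqrt[6]{t} + t^{a}}{\log{\left(t \right)}} \, dt$.

Since $\dfrac{\partial}{\partial a}\,t^{a} = t^{a} \ln t$, the $\ln t$ in the denominator cancels and
$$\frac{dI}{da} = \int_{0}^{1} t^{a} \, dt = \left[\frac{t^{a+1}}{a+1}\right]_0^1 = \frac{1}{a + 1}.$$

Integrating with respect to $a$ gives $I(a) = \log{\left(\frac{6 a}{7} + \frac{6}{7} \right)} + C$.

At $a = \frac{1}{6}$ the integrand is identically $0$, so $I(\frac{1}{6}) = 0$. The closed form gives $0$, hence $C = 0$.

Setting $a = \frac{7}{4}$:
$$I = \log{\left(\frac{33}{14} \right)}.$$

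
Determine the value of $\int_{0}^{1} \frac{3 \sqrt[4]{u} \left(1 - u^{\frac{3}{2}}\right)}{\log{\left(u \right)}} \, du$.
$- \log{\left(\frac{1331}{125} \right)}$

Consider the one-parameter family: let $I(a) = \int_{0}^{1} \frac{3 \left(\sqrt[4]{u} - u^{a}\right)}{\log{\left(u \right)}} \, du$.

Since $\dfrac{\partial}{\partial a}\,u^{a} = u^{a} \ln u$, the $\ln u$ in the denominator cancels and
$$\frac{dI}{da} = \int_{0}^{1} -3 u^{a} \, du = -3 \left[\frac{u^{a+1}}{a+1}\right]_0^1 = - \frac{3}{a + 1}.$$

Integrating with respect to $a$ gives $I(a) = - \log{\left(\frac{64 \left(a + 1\right)^{3}}{125} \right)} + C$.

At $a = \frac{1}{4}$ the integrand is identically $0$, so $I(\frac{1}{4}) = 0$. The closed form gives $0$, hence $C = 0$.

Setting $a = \frac{7}{4}$:
$$I = - \log{\left(\frac{1331}{125} \right)}.$$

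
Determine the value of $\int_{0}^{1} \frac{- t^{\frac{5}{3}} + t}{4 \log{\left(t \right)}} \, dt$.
$- \frac{\log{\left(2 \right)}}{2} + \frac{\log{\left(3 \right)}}{4}$

Replace the exponent $1$ by a parameter $a$: let $I(a) = \int_{0}^{1} \frac{- t^{\frac{5}{3}} + t^{a}}{4 \log{\left(t \right)}} \, dt$.

Since $\dfrac{\partial}{\partial a}\,t^{a} = t^{a} \ln t$, the $\ln t$ in the denominator cancels and
$$\frac{dI}{da} = \int_{0}^{1} \frac{1}{4} t^{a} \, dt = \frac{1}{4} \left[\frac{t^{a+1}}{a+1}\right]_0^1 = \frac{1}{4 \left(a + 1\right)}.$$

Integrating with respect to $a$ gives $I(a) = \log{\left(\frac{\sqrt[4]{6} \sqrt[4]{a + 1}}{2} \right)} + C$.

At $a = \frac{5}{3}$ the integrand is identically $0$, so $I(\frac{5}{3}) = 0$. The closed form gives $0$, hence $C = 0$.

Setting $a = 1$:
$$I = - \frac{\log{\left(2 \right)}}{2} + \frac{\log{\left(3 \right)}}{4}.$$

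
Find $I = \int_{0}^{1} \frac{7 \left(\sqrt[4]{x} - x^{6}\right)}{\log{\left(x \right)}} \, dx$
$\log{\left(\frac{78125}{13492928512} \right)}$

Replace the exponent $\frac{1}{4}$ by a parameter $a$: let $I(a) = \int_{0}^{1} \frac{7 \left(- x^{6} + x^{a}\right)}{\log{\left(x \right)}} \, dx$.

Since $\dfrac{\partial}{\partial a}\,x^{a} = x^{a} \ln x$, the $\ln x$ in the denominator cancels and
$$\frac{dI}{da} = \int_{0}^{1} 7 x^{a} \, dx = 7 \left[\frac{x^{a+1}}{a+1}\right]_0^1 = \frac{7}{a + 1}.$$

Integrating with respect to $a$ gives $I(a) = \log{\left(\frac{\left(a + 1\right)^{7}}{823543} \right)} + C$.

At $a = 6$ the integrand is identically $0$, so $I(6) = 0$. The closed form gives $0$, hence $C = 0$.

Setting $a = \frac{1}{4}$:
$$I = \log{\left(\frac{78125}{13492928512} \right)}.$$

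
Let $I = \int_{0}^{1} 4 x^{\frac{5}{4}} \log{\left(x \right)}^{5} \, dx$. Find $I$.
$- \frac{655360}{177147}$

Begin with the known integral
$$J(a) = \int_{0}^{1} 4 x^{a} \, dx = \frac{4}{a + 1}.$$

Differentiating under the integral sign brings down a factor of $\ln x$:
$$\frac{dJ}{da} = \int_{0}^{1} 4 x^{a} \log{\left(x \right)} \, dx = - \frac{4}{\left(a + 1\right)^{2}}.$$

Repeating $5$ times in total — each differentiation brings down another $\ln x$ — gives
$$\frac{d^{5}J}{da^{5}} = \int_{0}^{1} 4 x^{a} \log{\left(x \right)}^{5} \, dx = - \frac{480}{\left(a + 1\right)^{6}},$$
and the integrand here is exactly the target integrand, so $I = - \frac{480}{\left(a + 1\right)^{6}}$.

Setting $a = \frac{5}{4}$:
$$I = - \frac{655360}{177147}.$$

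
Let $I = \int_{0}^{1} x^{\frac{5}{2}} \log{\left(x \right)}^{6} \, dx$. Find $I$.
$\frac{92160}{823543}$

Begin with the known integral
$$J(a) = \int_{0}^{1} x^{a} \, dx = \frac{1}{a + 1}.$$

Differentiating under the integral sign brings down a factor of $\ln x$:
$$\frac{dJ}{da} = \int_{0}^{1} x^{a} \log{\left(x \right)} \, dx = - \frac{1}{\left(a + 1\right)^{2}}.$$

Repeating $6$ times in total — each differentiation brings down another $\ln x$ — gives
$$\frac{d^{6}J}{da^{6}} = \int_{0}^{1} x^{a} \log{\left(x \right)}^{6} \, dx = \frac{720}{\left(a + 1\right)^{7}},$$
and the integrand here is exactly the target integrand, so $I = \frac{720}{\left(a + 1\right)^{7}}$.

Setting $a = \frac{5}{2}$:
$$I = \frac{92160}{823543}.$$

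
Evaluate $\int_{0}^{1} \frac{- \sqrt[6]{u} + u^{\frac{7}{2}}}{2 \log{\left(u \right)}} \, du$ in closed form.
$\log{\left(\frac{3 \sqrt{21}}{7} \right)}$

Introduce a parameter $a$ in the exponent: let $I(a) = \int_{0}^{1} \frac{u^{\frac{7}{2}} - u^{a}}{2 \log{\left(u \right)}} \, du$.

Since $\dfrac{\partial}{\partial a}\,u^{a} = u^{a} \ln u$, the $\ln u$ in the denominator cancels and
$$\frac{dI}{da} = \int_{0}^{1} - \frac{1}{2} u^{a} \, du = - \frac{1}{2} \left[\frac{u^{a+1}}{a+1}\right]_0^1 = - \frac{1}{2 a + 2}.$$

Integrating with respect to $a$ gives $I(a) = - \frac{\log{\left(a + 1 \right)}}{2} - \frac{\log{\left(2 \right)}}{2} + \log{\left(3 \right)} + C$.

At $a = \frac{7}{2}$ the integrand is identically $0$, so $I(\frac{7}{2}) = 0$. The closed form gives $0$, hence $C = 0$.

Setting $a = \frac{1}{6}$:
$$I = \log{\left(\frac{3 \sqrt{21}}{7} \right)}.$$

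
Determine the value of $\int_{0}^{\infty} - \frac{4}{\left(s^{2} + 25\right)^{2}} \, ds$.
$- \frac{\pi}{125}$

Recall the elementary integral
$$J(a) = \int_{0}^{\infty} - \frac{4}{a^{2} + s^{2}} \, ds = - \frac{2 \pi}{a}.$$

Differentiating under the integral sign with respect to $a$,
$$\frac{dJ}{da} = \int_{0}^{\infty} \frac{8 a}{\left(a^{2} + s^{2}\right)^{2}} \, ds = \frac{2 \pi}{a^{2}},$$
so $\int_{0}^{\infty} - \frac{4}{\left(a^{2} + s^{2}\right)^{2}} \, ds = - \frac{\pi}{a^{3}}$.

Setting $a = 5$:
$$I = - \frac{\pi}{125}.$$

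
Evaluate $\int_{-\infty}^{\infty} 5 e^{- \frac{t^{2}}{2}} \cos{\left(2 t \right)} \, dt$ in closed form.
$\frac{5 \sqrt{2} \sqrt{\pi}}{e^{2}}$

Define $I(b) = \int_{-\infty}^{\infty} 5 e^{- \frac{t^{2}}{2}} \cos{\left(b t \right)} \, dt$.

Differentiating under the integral sign,
$$I'(b) = \int_{-\infty}^{\infty} - 5 t e^{- \frac{t^{2}}{2}} \sin{\left(b t \right)} \, dt.$$

Integrate $\int_{-\infty}^{\infty} t \sin(b t)\, e^{- \frac{t^{2}}{2}}\, dt$ by parts with $u = \sin(b t)$ and $dv = t\, e^{- \frac{t^{2}}{2}}\, dt$, giving $v = - e^{- \frac{t^{2}}{2}}$. The boundary term vanishes and
$$\int_{-\infty}^{\infty} t \sin(b t)\, e^{- \frac{t^{2}}{2}}\, dt = b \int_{-\infty}^{\infty} \cos(b t)\, e^{- \frac{t^{2}}{2}}\, dt,$$
so $I'(b) = - b\, I(b)$.

This is a separable first-order ODE; solving with the initial condition $I(0) = \int_{-\infty}^{\infty} 5 e^{- \frac{t^{2}}{2}}\,dt = 5 \sqrt{2} \sqrt{\pi}$ gives
$$I(b) = 5 \sqrt{2} \sqrt{\pi} e^{- \frac{b^{2}}{2}}.$$

Setting $b = 2$:
$$I = \frac{5 \sqrt{2} \sqrt{\pi}}{e^{2}}.$$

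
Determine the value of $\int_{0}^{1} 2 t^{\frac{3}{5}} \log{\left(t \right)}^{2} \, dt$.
$\frac{125}{128}$

Start from the elementary integral
$$J(a) = \int_{0}^{1} 2 t^{a} \, dt = \frac{2}{a + 1}.$$

Differentiating under the integral sign brings down a factor of $\ln t$:
$$\frac{dJ}{da} = \int_{0}^{1} 2 t^{a} \log{\left(t \right)} \, dt = - \frac{2}{\left(a + 1\right)^{2}}.$$

Repeating twice in total — each differentiation brings down another $\ln t$ — gives
$$\frac{d^{2}J}{da^{2}} = \int_{0}^{1} 2 t^{a} \log{\left(t \right)}^{2} \, dt = \frac{4}{\left(a + 1\right)^{3}},$$
and the integrand here is exactly the target integrand, so $I = \frac{4}{\left(a + 1\right)^{3}}$.

Setting $a = \frac{3}{5}$:
$$I = \frac{125}{128}.$$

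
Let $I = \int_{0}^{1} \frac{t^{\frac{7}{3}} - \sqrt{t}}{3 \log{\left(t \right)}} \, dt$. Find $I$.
$\log{\left(\frac{\sqrt[3]{60}}{3} \right)}$

Consider the one-parameter family: let $I(a) = \int_{0}^{1} \frac{t^{\frac{7}{3}} - t^{a}}{3 \log{\left(t \right)}} \, dt$.

Since $\dfrac{\partial}{\partial a}\,t^{a} = t^{a} \ln t$, the $\ln t$ in the denominator cancels and
$$\frac{dI}{da} = \int_{0}^{1} - \frac{1}{3} t^{a} \, dt = - \frac{1}{3} \left[\frac{t^{a+1}}{a+1}\right]_0^1 = - \frac{1}{3 a + 3}.$$

Integrating with respect to $a$ gives $I(a) = - \frac{\log{\left(a + 1 \right)}}{3} - \frac{\log{\left(3 \right)}}{3} + \frac{\log{\left(10 \right)}}{3} + C$.

At $a = \frac{7}{3}$ the integrand is identically $0$, so $I(\frac{7}{3}) = 0$. The closed form gives $0$, hence $C = 0$.

Setting $a = \frac{1}{2}$:
$$I = \log{\left(\frac{\sqrt[3]{60}}{3} \right)}.$$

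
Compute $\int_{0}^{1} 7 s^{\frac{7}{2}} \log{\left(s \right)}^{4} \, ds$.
$\frac{1792}{19683}$

Start from the elementary integral
$$J(a) = \int_{0}^{1} 7 s^{a} \, ds = \frac{7}{a + 1}.$$

Differentiating under the integral sign brings down a factor of $\ln s$:
$$\frac{dJ}{da} = \int_{0}^{1} 7 s^{a} \log{\left(s \right)} \, ds = - \frac{7}{\left(a + 1\right)^{2}}.$$

Repeating $4$ times in total — each differentiation brings down another $\ln s$ — gives
$$\frac{d^{4}J}{da^{4}} = \int_{0}^{1} 7 s^{a} \log{\left(s \right)}^{4} \, ds = \frac{168}{\left(a + 1\right)^{5}},$$
and the integrand here is exactly the target integrand, so $I = \frac{168}{\left(a + 1\right)^{5}}$.

Setting $a = \frac{7}{2}$:
$$I = \frac{1792}{19683}.$$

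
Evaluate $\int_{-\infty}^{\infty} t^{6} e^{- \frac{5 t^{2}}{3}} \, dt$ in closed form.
$\frac{81 \sqrt{15} \sqrt{\pi}}{1000}$

Begin with the known integral
$$J(a) = \int_{-\infty}^{\infty} e^{- a t^{2}} \, dt = \frac{\sqrt{\pi}}{\sqrt{a}}.$$

Differentiating under the integral sign brings down a factor of $(-t^2)$:
$$\frac{dJ}{da} = \int_{-\infty}^{\infty} - t^{2} e^{- a t^{2}} \, dt = - \frac{\sqrt{\pi}}{2 a^{\frac{3}{2}}}.$$

Repeating $3$ times in total — each differentiation brings down another $(-t^2)$ — gives
$$\frac{d^{3}J}{da^{3}} = \int_{-\infty}^{\infty} - t^{6} e^{- a t^{2}} \, dt = - \frac{15 \sqrt{\pi}}{8 a^{\frac{7}{2}}},$$
and the integrand here is $(-1)^{3}$ times the target integrand, so $I = (-1)^{3}\,\frac{d^{3}J}{da^{3}} = \frac{15 \sqrt{\pi}}{8 a^{\frac{7}{2}}}$.

Setting $a = \frac{5}{3}$:
$$I = \frac{81 \sqrt{15} \sqrt{\pi}}{1000}.$$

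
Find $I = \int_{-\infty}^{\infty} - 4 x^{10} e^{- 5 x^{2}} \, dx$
$- \frac{189 \sqrt{5} \sqrt{\pi}}{25000}$

Start from the elementary integral
$$J(a) = \int_{-\infty}^{\infty} - 4 e^{- a x^{2}} \, dx = - \frac{4 \sqrt{\pi}}{\sqrt{a}}.$$

Differentiating under the integral sign brings down a factor of $(-x^2)$:
$$\frac{dJ}{da} = \int_{-\infty}^{\infty} 4 x^{2} e^{- a x^{2}} \, dx = \frac{2 \sqrt{\pi}}{a^{\frac{3}{2}}}.$$

Repeating $5$ times in total — each differentiation brings down another $(-x^2)$ — gives
$$\frac{d^{5}J}{da^{5}} = \int_{-\infty}^{\infty} 4 x^{10} e^{- a x^{2}} \, dx = \frac{945 \sqrt{\pi}}{8 a^{\frac{11}{2}}},$$
and the integrand here is $(-1)^{5}$ times the target integrand, so $I = (-1)^{5}\,\frac{d^{5}J}{da^{5}} = - \frac{945 \sqrt{\pi}}{8 a^{\frac{11}{2}}}$.

Setting $a = 5$:
$$I = - \frac{189 \sqrt{5} \sqrt{\pi}}{25000}.$$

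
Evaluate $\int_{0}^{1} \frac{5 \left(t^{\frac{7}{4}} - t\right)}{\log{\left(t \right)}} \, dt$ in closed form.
$- \log{\left(\frac{32768}{161051} \right)}$

Introduce a parameter $a$ in the exponent: let $I(a) = \int_{0}^{1} \frac{5 \left(t^{\frac{7}{4}} - t^{a}\right)}{\log{\left(t \right)}} \, dt$.

Since $\dfrac{\partial}{\partial a}\,t^{a} = t^{a} \ln t$, the $\ln t$ in the denominator cancels and
$$\frac{dI}{da} = \int_{0}^{1} -5 t^{a} \, dt = -5 \left[\frac{t^{a+1}}{a+1}\right]_0^1 = - \frac{5}{a + 1}.$$

Integrating with respect to $a$ gives $I(a) = - \log{\left(\frac{1024 \left(a + 1\right)^{5}}{161051} \right)} + C$.

At $a = \frac{7}{4}$ the integrand is identically $0$, so $I(\frac{7}{4}) = 0$. The closed form gives $0$, hence $C = 0$.

Setting $a = 1$:
$$I = - \log{\left(\frac{32768}{161051} \right)}.$$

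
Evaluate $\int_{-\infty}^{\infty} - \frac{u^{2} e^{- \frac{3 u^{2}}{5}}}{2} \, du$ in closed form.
$- \frac{5 \sqrt{15} \sqrt{\pi}}{36}$

Start from the elementary integral
$$J(a) = \int_{-\infty}^{\infty} - \frac{e^{- a u^{2}}}{2} \, du = - \frac{\sqrt{\pi}}{2 \sqrt{a}}.$$

Differentiating under the integral sign brings down a factor of $(-u^2)$:
$$\frac{dJ}{da} = \int_{-\infty}^{\infty} \frac{u^{2} e^{- a u^{2}}}{2} \, du = \frac{\sqrt{\pi}}{4 a^{\frac{3}{2}}}.$$

The integral on the left is $-I$, so $I = - \frac{\sqrt{\pi}}{4 a^{\frac{3}{2}}}$.

Setting $a = \frac{3}{5}$:
$$I = - \frac{5 \sqrt{15} \sqrt{\pi}}{36}.$$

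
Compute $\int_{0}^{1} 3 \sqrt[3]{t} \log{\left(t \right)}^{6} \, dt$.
$\frac{295245}{1024}$

Start from the elementary integral
$$J(a) = \int_{0}^{1} 3 t^{a} \, dt = \frac{3}{a + 1}.$$

Differentiating under the integral sign brings down a factor of $\ln t$:
$$\frac{dJ}{da} = \int_{0}^{1} 3 t^{a} \log{\left(t \right)} \, dt = - \frac{3}{\left(a + 1\right)^{2}}.$$

Repeating $6$ times in total — each differentiation brings down another $\ln t$ — gives
$$\frac{d^{6}J}{da^{6}} = \int_{0}^{1} 3 t^{a} \log{\left(t \right)}^{6} \, dt = \frac{2160}{\left(a + 1\right)^{7}},$$
and the integrand here is exactly the target integrand, so $I = \frac{2160}{\left(a + 1\right)^{7}}$.

Setting $a = \frac{1}{3}$:
$$I = \frac{295245}{1024}.$$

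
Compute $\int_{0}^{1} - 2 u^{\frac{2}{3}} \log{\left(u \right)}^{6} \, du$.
$- \frac{629856}{15625}$

Start from the elementary integral
$$J(a) = \int_{0}^{1} - 2 u^{a} \, du = - \frac{2}{a + 1}.$$

Differentiating under the integral sign brings down a factor of $\ln u$:
$$\frac{dJ}{da} = \int_{0}^{1} - 2 u^{a} \log{\left(u \right)} \, du = \frac{2}{\left(a + 1\right)^{2}}.$$

Repeating $6$ times in total — each differentiation brings down another $\ln u$ — gives
$$\frac{d^{6}J}{da^{6}} = \int_{0}^{1} - 2 u^{a} \log{\left(u \right)}^{6} \, du = - \frac{1440}{\left(a + 1\right)^{7}},$$
and the integrand here is exactly the target integrand, so $I = - \frac{1440}{\left(a + 1\right)^{7}}$.

Setting $a = \frac{2}{3}$:
$$I = - \frac{629856}{15625}.$$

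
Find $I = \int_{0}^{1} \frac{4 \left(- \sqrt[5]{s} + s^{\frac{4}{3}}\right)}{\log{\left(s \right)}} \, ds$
$\log{\left(\frac{1500625}{104976} \right)}$

Introduce a parameter $a$ in the exponent: let $I(a) = \int_{0}^{1} \frac{4 \left(- \sqrt[5]{s} + s^{a}\right)}{\log{\left(s \right)}} \, ds$.

Since $\dfrac{\partial}{\partial a}\,s^{a} = s^{a} \ln s$, the $\ln s$ in the denominator cancels and
$$\frac{dI}{da} = \int_{0}^{1} 4 s^{a} \, ds = 4 \left[\frac{s^{a+1}}{a+1}\right]_0^1 = \frac{4}{a + 1}.$$

Integrating with respect to $a$ gives $I(a) = \log{\left(\frac{625 \left(a + 1\right)^{4}}{1296} \right)} + C$.

At $a = \frac{1}{5}$ the integrand is identically $0$, so $I(\frac{1}{5}) = 0$. The closed form gives $0$, hence $C = 0$.

Setting $a = \frac{4}{3}$:
$$I = \log{\left(\frac{1500625}{104976} \right)}.$$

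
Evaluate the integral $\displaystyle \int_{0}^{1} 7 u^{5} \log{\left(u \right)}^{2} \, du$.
$\frac{7}{108}$

Start from the elementary integral
$$J(a) = \int_{0}^{1} 7 u^{a} \, du = \frac{7}{a + 1}.$$

Differentiating under the integral sign brings down a factor of $\ln u$:
$$\frac{dJ}{da} = \int_{0}^{1} 7 u^{a} \log{\left(u \right)} \, du = - \frac{7}{\left(a + 1\right)^{2}}.$$

Repeating twice in total — each differentiation brings down another $\ln u$ — gives
$$\frac{d^{2}J}{da^{2}} = \int_{0}^{1} 7 u^{a} \log{\left(u \right)}^{2} \, du = \frac{14}{\left(a + 1\right)^{3}},$$
and the integrand here is exactly the target integrand, so $I = \frac{14}{\left(a + 1\right)^{3}}$.

Setting $a = 5$:
$$I = \frac{7}{108}.$$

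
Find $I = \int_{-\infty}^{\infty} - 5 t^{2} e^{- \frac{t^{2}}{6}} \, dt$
$- 15 \sqrt{6} \sqrt{\pi}$

Begin with the known integral
$$J(a) = \int_{-\infty}^{\infty} - 5 e^{- a t^{2}} \, dt = - \frac{5 \sqrt{\pi}}{\sqrt{a}}.$$

Differentiating under the integral sign brings down a factor of $(-t^2)$:
$$\frac{dJ}{da} = \int_{-\infty}^{\infty} 5 t^{2} e^{- a t^{2}} \, dt = \frac{5 \sqrt{\pi}}{2 a^{\frac{3}{2}}}.$$

The integral on the left is $-I$, so $I = - \frac{5 \sqrt{\pi}}{2 a^{\frac{3}{2}}}$.

Setting $a = \frac{1}{6}$:
$$I = - 15 \sqrt{6} \sqrt{\pi}.$$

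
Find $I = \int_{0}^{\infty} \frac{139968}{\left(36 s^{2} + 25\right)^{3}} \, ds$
$\frac{4374 \pi}{3125}$

Start from the standard arctangent integral
$$J(a) = \int_{0}^{\infty} \frac{3}{a^{2} + s^{2}} \, ds = \frac{3 \pi}{2 a}.$$

Differentiating under the integral sign with respect to $a$,
$$\frac{dJ}{da} = \int_{0}^{\infty} - \frac{6 a}{\left(a^{2} + s^{2}\right)^{2}} \, ds = - \frac{3 \pi}{2 a^{2}},$$
so $\int_{0}^{\infty} \frac{3}{\left(a^{2} + s^{2}\right)^{2}} \, ds = \frac{3 \pi}{4 a^{3}}$.

Repeating — each differentiation of $1/(s^2+a^2)^j$ produces $-2ja/(s^2+a^2)^{j+1}$ — and dividing through by $-2ja$ at each step yields, after $2$ differentiations in total,
$$\int_{0}^{\infty} \frac{3}{\left(a^{2} + s^{2}\right)^{3}} \, ds = \frac{9 \pi}{16 a^{5}}.$$

Setting $a = \frac{5}{6}$:
$$I = \frac{4374 \pi}{3125}.$$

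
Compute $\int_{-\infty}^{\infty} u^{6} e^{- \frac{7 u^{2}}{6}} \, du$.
$\frac{405 \sqrt{42} \sqrt{\pi}}{2401}$

Consider the simpler parametrised integral
$$J(a) = \int_{-\infty}^{\infty} e^{- a u^{2}} \, du = \frac{\sqrt{\pi}}{\sqrt{a}}.$$

Differentiating under the integral sign brings down a factor of $(-u^2)$:
$$\frac{dJ}{da} = \int_{-\infty}^{\infty} - u^{2} e^{- a u^{2}} \, du = - \frac{\sqrt{\pi}}{2 a^{\frac{3}{2}}}.$$

Repeating $3$ times in total — each differentiation brings down another $(-u^2)$ — gives
$$\frac{d^{3}J}{da^{3}} = \int_{-\infty}^{\infty} - u^{6} e^{- a u^{2}} \, du = - \frac{15 \sqrt{\pi}}{8 a^{\frac{7}{2}}},$$
and the integrand here is $(-1)^{3}$ times the target integrand, so $I = (-1)^{3}\,\frac{d^{3}J}{da^{3}} = \frac{15 \sqrt{\pi}}{8 a^{\frac{7}{2}}}$.

Setting $a = \frac{7}{6}$:
$$I = \frac{405 \sqrt{42} \sqrt{\pi}}{2401}.$$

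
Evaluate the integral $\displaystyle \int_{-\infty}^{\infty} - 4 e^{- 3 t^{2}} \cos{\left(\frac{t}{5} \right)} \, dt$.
$- \frac{4 \sqrt{3} \sqrt{\pi}}{3 e^{\frac{1}{300}}}$

Define $I(b) = \int_{-\infty}^{\infty} - 4 e^{- 3 t^{2}} \cos{\left(b t \right)} \, dt$.

Differentiating under the integral sign,
$$I'(b) = \int_{-\infty}^{\infty} 4 t e^{- 3 t^{2}} \sin{\left(b t \right)} \, dt.$$

Integrate $\int_{-\infty}^{\infty} t \sin(b t)\, e^{- 3 t^{2}}\, dt$ by parts with $u = \sin(b t)$ and $dv = t\, e^{- 3 t^{2}}\, dt$, giving $v = - \frac{e^{- 3 t^{2}}}{6}$. The boundary term vanishes and
$$\int_{-\infty}^{\infty} t \sin(b t)\, e^{- 3 t^{2}}\, dt = \frac{b}{6} \int_{-\infty}^{\infty} \cos(b t)\, e^{- 3 t^{2}}\, dt,$$
so $I'(b) = - \frac{b}{6}\, I(b)$.

This is a separable first-order ODE; solving with the initial condition $I(0) = \int_{-\infty}^{\infty} - 4 e^{- 3 t^{2}}\,dt = - \frac{4 \sqrt{3} \sqrt{\pi}}{3}$ gives
$$I(b) = - \frac{4 \sqrt{3} \sqrt{\pi} e^{- \frac{b^{2}}{12}}}{3}.$$

Setting $b = \frac{1}{5}$:
$$I = - \frac{4 \sqrt{3} \sqrt{\pi}}{3 e^{\frac{1}{300}}}.$$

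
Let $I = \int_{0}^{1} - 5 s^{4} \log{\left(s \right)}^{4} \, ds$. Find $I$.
$- \frac{24}{625}$

Start from the elementary integral
$$J(a) = \int_{0}^{1} - 5 s^{a} \, ds = - \frac{5}{a + 1}.$$

Differentiating under the integral sign brings down a factor of $\ln s$:
$$\frac{dJ}{da} = \int_{0}^{1} - 5 s^{a} \log{\left(s \right)} \, ds = \frac{5}{\left(a + 1\right)^{2}}.$$

Repeating $4$ times in total — each differentiation brings down another $\ln s$ — gives
$$\frac{d^{4}J}{da^{4}} = \int_{0}^{1} - 5 s^{a} \log{\left(s \right)}^{4} \, ds = - \frac{120}{\left(a + 1\right)^{5}},$$
and the integrand here is exactly the target integrand, so $I = - \frac{120}{\left(a + 1\right)^{5}}$.

Setting $a = 4$:
$$I = - \frac{24}{625}.$$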